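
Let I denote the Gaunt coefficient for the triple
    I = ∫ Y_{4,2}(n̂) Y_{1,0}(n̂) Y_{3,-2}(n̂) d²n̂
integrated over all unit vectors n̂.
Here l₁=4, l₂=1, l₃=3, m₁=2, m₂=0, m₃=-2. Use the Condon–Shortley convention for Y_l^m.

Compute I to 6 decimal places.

Rules hold: Σm=0, L=8 even, 3≤3≤5.
N = 9·3·7 = 189
Δ = 2!·6!·0!/9! = 1/252
Racah Σ t=1..1: t=1:−1/36 = -1/36
⇒ 3j(4 1 3; 0 0 0)² = 4/63, sgn +1
Racah Σ t=1..1: t=1:−1/120 = -1/120
⇒ 3j(4 1 3; 2 0 -2)² = 1/21, sgn +1
4πI² = N·(3j₀)²·(3jₘ)² = 4/7
I = +1·√(0.571429/4π) = 0.21324362

0.213244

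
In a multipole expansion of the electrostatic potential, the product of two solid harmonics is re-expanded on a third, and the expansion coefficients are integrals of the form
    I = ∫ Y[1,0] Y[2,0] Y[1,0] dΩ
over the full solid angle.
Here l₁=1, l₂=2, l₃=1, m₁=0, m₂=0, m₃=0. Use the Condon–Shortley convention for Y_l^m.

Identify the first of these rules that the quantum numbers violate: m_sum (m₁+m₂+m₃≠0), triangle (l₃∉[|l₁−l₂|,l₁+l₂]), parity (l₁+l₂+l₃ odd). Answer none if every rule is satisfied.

none

Σmᵢ = 0  ✓
l₃∈[|l₁−l₂|,l₁+l₂]=[1,3], have l₃=1  ✓
Σlᵢ = 4 ⇒ even  ✓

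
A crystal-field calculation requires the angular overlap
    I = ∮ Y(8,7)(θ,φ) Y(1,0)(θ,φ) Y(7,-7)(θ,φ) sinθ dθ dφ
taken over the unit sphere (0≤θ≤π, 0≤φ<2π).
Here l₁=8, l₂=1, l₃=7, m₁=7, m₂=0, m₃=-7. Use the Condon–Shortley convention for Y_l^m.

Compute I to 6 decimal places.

-0.118504

Rules hold: Σm=0, L=16 even, 7≤7≤9.
N = 17·3·15 = 765
Δ = 2!·14!·0!/17! = 1/2040
Racah Σ t=1..1: t=1:−1/25401600 = -1/25401600
⇒ 3j(8 1 7; 0 0 0)² = 8/255, sgn +1
Racah Σ t=1..1: t=1:−1/87178291200 = -1/87178291200
⇒ 3j(8 1 7; 7 0 -7)² = 1/136, sgn -1
4πI² = N·(3j₀)²·(3jₘ)² = 3/17
I = -1·√(0.176471/4π) = -0.11850352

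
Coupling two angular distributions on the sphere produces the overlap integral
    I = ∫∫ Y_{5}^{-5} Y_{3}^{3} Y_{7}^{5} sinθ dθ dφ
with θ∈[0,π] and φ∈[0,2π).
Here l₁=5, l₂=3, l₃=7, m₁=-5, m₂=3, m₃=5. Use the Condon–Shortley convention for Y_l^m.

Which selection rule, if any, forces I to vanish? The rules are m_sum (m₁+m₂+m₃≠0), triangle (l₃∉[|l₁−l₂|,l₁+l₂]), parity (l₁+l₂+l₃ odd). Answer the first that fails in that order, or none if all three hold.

m_sum

azimuthal sum: -5 + 3 + 5 = 3  ✗
2 ≤ 7 ≤ 8 (triangle on l)
L = 5 + 3 + 7 = 15 (odd)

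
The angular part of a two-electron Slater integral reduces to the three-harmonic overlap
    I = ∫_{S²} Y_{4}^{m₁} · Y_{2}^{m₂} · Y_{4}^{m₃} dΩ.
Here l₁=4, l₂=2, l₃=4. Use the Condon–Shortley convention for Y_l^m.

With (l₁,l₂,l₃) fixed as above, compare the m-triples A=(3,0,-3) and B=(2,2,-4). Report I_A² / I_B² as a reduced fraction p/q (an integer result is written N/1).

Shared (l₁,l₂,l₃)=(4,2,4): N and (l;000)² cancel in I_A²/I_B².
A: Δ = 2!·6!·2!/11! = 1/13860; Racah Σ t=0..1: t=0:+1/480 t=1:−1/720 = 1/1440; ⇒ 3j(4 2 4; 3 0 -3)² = 7/1980, sgn -1
B: Δ = 2!·6!·2!/11! = 1/13860; Racah Σ t=2..2: t=2:+1/2880 = 1/2880; ⇒ 3j(4 2 4; 2 2 -4)² = 2/165, sgn +1
I_A²/I_B² = (7/1980)/(2/165) = 7/24

7/24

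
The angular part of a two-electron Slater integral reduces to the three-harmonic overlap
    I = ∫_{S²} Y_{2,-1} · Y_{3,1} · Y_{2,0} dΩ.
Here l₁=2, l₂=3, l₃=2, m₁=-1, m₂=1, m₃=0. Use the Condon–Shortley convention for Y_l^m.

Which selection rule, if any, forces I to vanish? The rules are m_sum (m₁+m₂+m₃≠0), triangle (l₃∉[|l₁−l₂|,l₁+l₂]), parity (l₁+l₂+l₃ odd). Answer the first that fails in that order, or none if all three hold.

Σmᵢ = 0  ✓
l₃∈[|l₁−l₂|,l₁+l₂]=[1,5], have l₃=2  ✓
Σlᵢ = 7 ⇒ odd  ✗

parity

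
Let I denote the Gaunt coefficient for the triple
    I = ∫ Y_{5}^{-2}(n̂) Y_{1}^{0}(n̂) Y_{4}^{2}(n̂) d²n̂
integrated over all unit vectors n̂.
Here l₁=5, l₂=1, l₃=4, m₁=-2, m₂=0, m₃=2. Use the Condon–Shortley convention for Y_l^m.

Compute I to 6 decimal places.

0.225034

Rules hold: Σm=0, L=10 even, 4≤4≤6.
N = 11·3·9 = 297
Δ = 2!·8!·0!/11! = 1/495
Racah Σ t=1..1: t=1:−1/576 = -1/576
⇒ 3j(5 1 4; 0 0 0)² = 5/99, sgn -1
Racah Σ t=1..1: t=1:−1/1440 = -1/1440
⇒ 3j(5 1 4; -2 0 2)² = 7/165, sgn -1
4πI² = N·(3j₀)²·(3jₘ)² = 7/11
I = +1·√(0.636364/4π) = 0.22503380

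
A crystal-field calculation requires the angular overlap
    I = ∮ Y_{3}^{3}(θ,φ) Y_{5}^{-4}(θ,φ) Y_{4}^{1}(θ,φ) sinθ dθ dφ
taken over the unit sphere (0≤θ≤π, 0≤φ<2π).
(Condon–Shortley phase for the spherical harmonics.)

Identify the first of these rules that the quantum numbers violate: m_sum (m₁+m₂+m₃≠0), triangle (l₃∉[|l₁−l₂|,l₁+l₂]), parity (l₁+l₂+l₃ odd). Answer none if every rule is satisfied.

Σmᵢ = 0  ✓
l₃∈[|l₁−l₂|,l₁+l₂]=[2,8], have l₃=4  ✓
Σlᵢ = 12 ⇒ even  ✓

none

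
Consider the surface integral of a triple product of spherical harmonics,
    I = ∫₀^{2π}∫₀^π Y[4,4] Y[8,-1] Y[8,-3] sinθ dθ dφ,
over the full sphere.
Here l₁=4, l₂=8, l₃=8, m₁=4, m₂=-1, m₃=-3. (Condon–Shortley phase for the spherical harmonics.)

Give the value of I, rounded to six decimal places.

Rules hold: Σm=0, L=20 even, 4≤8≤12.
N = 9·17·17 = 2601
Δ = 4!·4!·12!/21! = 1/185175900
Racah Σ t=0..4: t=0:+1/557383680 t=1:−1/21772800 t=2:+1/8294400 t=3:−1/21772800 t=4:+1/557383680 = 1/30965760
⇒ 3j(4 8 8; 0 0 0)² = 36/4199, sgn +1
Racah Σ t=0..0: t=0:+1/348364800 = 1/348364800
⇒ 3j(4 8 8; 4 -1 -3)² = 66/4199, sgn -1
4πI² = N·(3j₀)²·(3jₘ)² = 21384/61009
I = -1·√(0.350506/4π) = -0.16701004

-0.167010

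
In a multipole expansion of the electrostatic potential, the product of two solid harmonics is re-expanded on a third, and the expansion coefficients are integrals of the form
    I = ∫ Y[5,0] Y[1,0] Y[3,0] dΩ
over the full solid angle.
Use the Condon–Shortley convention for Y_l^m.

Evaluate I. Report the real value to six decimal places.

triangle: need 4≤l₃≤6, have 3; I=0

0.000000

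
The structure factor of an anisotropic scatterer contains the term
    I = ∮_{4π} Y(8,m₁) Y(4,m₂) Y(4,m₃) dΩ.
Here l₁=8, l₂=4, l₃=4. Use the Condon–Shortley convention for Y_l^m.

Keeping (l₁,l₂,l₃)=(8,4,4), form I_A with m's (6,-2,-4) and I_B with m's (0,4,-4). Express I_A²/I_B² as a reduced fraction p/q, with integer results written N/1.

3003/1

Same 8,4,4: normalisation and zero-m 3j drop out of the ratio.
A: Δ: 8! 8! 0! / 17! → 1/218790; sum: t=2:+1/58060800 = 1/58060800; 3j²(8 4 4; 6 -2 -4) = Δ·Π!·Σ² = 7/510  (sign +1)
B: Δ: 8! 8! 0! / 17! → 1/218790; sum: t=8:+1/1625702400 = 1/1625702400; 3j²(8 4 4; 0 4 -4) = Δ·Π!·Σ² = 1/218790  (sign +1)
I_A²/I_B² = (7/510)/(1/218790) = 3003/1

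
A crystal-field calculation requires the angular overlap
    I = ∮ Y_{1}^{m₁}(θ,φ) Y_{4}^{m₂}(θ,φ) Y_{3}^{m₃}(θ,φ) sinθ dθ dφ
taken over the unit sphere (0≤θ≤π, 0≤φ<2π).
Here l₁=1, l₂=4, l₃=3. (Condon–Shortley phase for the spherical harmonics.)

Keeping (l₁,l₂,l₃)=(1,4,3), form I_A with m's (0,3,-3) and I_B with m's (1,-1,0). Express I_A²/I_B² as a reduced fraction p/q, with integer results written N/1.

7/10

Shared (l₁,l₂,l₃)=(1,4,3): N and (l;000)² cancel in I_A²/I_B².
A: Δ = 2!·0!·6!/9! = 1/252; Racah Σ t=1..1: t=1:−1/720 = -1/720; ⇒ 3j(1 4 3; 0 3 -3)² = 1/36, sgn -1
B: Δ = 2!·0!·6!/9! = 1/252; Racah Σ t=0..0: t=0:+1/72 = 1/72; ⇒ 3j(1 4 3; 1 -1 0)² = 5/126, sgn -1
I_A²/I_B² = (1/36)/(5/126) = 7/10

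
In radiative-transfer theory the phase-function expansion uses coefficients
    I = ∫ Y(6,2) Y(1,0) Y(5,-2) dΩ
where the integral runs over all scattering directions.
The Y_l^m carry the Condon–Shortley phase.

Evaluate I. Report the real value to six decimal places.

m-sum 0 ✓  L=12 even ✓  5≤5≤7 ✓
Π(2lᵢ+1) = 13×3×11 = 429
triangle coeff Δ(6,1,5) = 1/858
Σ_t [1,1]: t=1:−1/14400 = -1/14400
(3j)²=6/143 [(6 1 5; 0 0 0)], sign=+1
Σ_t [1,1]: t=1:−1/30240 = -1/30240
(3j)²=16/429 [(6 1 5; 2 0 -2)], sign=+1
⇒ 4πI² = 96/143
I = (+1)√(96/143/(4π)) = 0.23113338

0.231133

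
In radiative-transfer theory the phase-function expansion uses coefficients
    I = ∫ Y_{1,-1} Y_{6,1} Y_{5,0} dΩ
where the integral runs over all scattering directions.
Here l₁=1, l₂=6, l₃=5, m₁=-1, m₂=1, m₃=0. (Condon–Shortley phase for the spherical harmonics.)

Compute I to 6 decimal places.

Checks pass: Σm=0; 12 even; l₃=5∈[5,7].
(2·1+1)(2·6+1)(2·5+1) = 429
Δ: 2! 0! 10! / 13! → 1/858
sum: t=1:−1/14400 = -1/14400
3j²(1 6 5; 0 0 0) = Δ·Π!·Σ² = 6/143  (sign +1)
sum: t=2:+1/28800 = 1/28800
3j²(1 6 5; -1 1 0) = Δ·Π!·Σ² = 7/286  (sign -1)
combine: 4πI² = 429·6/143·7/286 = 63/143
take √, sign -1: I = -0.18723944

-0.187239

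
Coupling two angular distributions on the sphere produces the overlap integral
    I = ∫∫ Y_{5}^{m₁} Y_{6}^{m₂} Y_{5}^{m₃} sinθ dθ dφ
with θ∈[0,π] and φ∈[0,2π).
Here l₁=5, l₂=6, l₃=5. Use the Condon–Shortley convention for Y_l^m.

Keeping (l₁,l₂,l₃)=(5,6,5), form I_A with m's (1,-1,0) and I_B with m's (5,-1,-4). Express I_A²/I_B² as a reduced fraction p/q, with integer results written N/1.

Same 5,6,5: normalisation and zero-m 3j drop out of the ratio.
A: Δ: 6! 4! 6! / 17! → 1/28588560; sum: t=0:+1/2073600 t=1:−1/34560 t=2:+1/6912 t=3:−1/10368 t=4:+1/138240 = 7/259200; 3j²(5 6 5; 1 -1 0) = Δ·Π!·Σ² = 28/7293  (sign -1)
B: Δ: 6! 4! 6! / 17! → 1/28588560; sum: t=0:+1/2073600 = 1/2073600; 3j²(5 6 5; 5 -1 -4) = Δ·Π!·Σ² = 63/9724  (sign -1)
I_A²/I_B² = (28/7293)/(63/9724) = 16/27

16/27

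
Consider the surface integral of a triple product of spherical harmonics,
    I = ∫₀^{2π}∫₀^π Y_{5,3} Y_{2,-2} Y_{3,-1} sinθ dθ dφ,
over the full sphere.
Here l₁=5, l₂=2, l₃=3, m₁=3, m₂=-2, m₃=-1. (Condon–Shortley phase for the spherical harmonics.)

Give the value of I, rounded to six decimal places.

m-sum 0 ✓  L=10 even ✓  3≤3≤7 ✓
Π(2lᵢ+1) = 11×5×7 = 385
triangle coeff Δ(5,2,3) = 1/2310
Σ_t [2,2]: t=2:+1/144 = 1/144
(3j)²=10/231 [(5 2 3; 0 0 0)], sign=-1
Σ_t [0,0]: t=0:+1/1152 = 1/1152
(3j)²=1/33 [(5 2 3; 3 -2 -1)], sign=+1
⇒ 4πI² = 50/99
I = (-1)√(50/99/(4π)) = -0.20047604

-0.200476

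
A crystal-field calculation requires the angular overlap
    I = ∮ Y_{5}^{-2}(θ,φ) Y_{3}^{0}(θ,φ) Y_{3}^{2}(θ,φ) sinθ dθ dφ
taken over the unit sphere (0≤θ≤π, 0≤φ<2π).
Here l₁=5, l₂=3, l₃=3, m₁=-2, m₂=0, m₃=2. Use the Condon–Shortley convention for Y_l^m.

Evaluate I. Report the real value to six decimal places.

0.000000

l₁+l₂+l₃=11 is odd: 3j(l;000)=0 ⇒ I=0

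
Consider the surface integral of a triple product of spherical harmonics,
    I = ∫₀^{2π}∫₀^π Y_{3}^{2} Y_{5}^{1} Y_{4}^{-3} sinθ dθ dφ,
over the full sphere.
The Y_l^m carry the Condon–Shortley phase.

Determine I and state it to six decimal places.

m-sum 0 ✓  L=12 even ✓  2≤4≤8 ✓
Π(2lᵢ+1) = 7×11×9 = 693
triangle coeff Δ(3,5,4) = 1/180180
Σ_t [1,3]: t=1:−1/576 t=2:+1/144 t=3:−1/576 = 1/288
(3j)²=20/1001 [(3 5 4; 0 0 0)], sign=+1
Σ_t [0,1]: t=0:+1/17280 t=1:−1/1440 = -11/17280
(3j)²=11/468 [(3 5 4; 2 1 -3)], sign=+1
⇒ 4πI² = 55/169
I = (+1)√(55/169/(4π)) = 0.16092854

0.160929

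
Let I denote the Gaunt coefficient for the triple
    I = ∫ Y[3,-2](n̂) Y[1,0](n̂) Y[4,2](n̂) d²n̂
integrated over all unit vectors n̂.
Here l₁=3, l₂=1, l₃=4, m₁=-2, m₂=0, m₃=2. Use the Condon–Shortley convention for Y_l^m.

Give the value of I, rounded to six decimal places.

Checks pass: Σm=0; 8 even; l₃=4∈[2,4].
(2·3+1)(2·1+1)(2·4+1) = 189
Δ: 0! 6! 2! / 9! → 1/252
sum: t=0:+1/36 = 1/36
3j²(3 1 4; 0 0 0) = Δ·Π!·Σ² = 4/63  (sign +1)
sum: t=0:+1/120 = 1/120
3j²(3 1 4; -2 0 2) = Δ·Π!·Σ² = 1/21  (sign +1)
combine: 4πI² = 189·4/63·1/21 = 4/7
take √, sign +1: I = 0.21324362

0.213244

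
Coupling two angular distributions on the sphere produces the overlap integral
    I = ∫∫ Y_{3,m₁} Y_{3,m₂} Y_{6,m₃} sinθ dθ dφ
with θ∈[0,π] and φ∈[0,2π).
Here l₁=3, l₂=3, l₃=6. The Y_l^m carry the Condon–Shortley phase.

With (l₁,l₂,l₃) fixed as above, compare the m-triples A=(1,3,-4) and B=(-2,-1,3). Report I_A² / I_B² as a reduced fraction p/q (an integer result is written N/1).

Shared (l₁,l₂,l₃)=(3,3,6): N and (l;000)² cancel in I_A²/I_B².
A: Δ = 0!·6!·6!/13! = 1/12012; Racah Σ t=0..0: t=0:+1/34560 = 1/34560; ⇒ 3j(3 3 6; 1 3 -4)² = 5/286, sgn +1
B: Δ = 0!·6!·6!/13! = 1/12012; Racah Σ t=0..0: t=0:+1/5760 = 1/5760; ⇒ 3j(3 3 6; -2 -1 3)² = 9/286, sgn -1
I_A²/I_B² = (5/286)/(9/286) = 5/9

5/9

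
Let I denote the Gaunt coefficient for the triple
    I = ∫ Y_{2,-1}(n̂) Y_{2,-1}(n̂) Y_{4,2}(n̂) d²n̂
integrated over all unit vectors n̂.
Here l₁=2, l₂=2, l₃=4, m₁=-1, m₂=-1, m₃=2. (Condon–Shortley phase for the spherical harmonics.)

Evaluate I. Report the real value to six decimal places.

0.254875

Checks pass: Σm=0; 8 even; l₃=4∈[0,4].
(2·2+1)(2·2+1)(2·4+1) = 225
Δ: 0! 4! 4! / 9! → 1/630
sum: t=0:+1/16 = 1/16
3j²(2 2 4; 0 0 0) = Δ·Π!·Σ² = 2/35  (sign +1)
sum: t=0:+1/36 = 1/36
3j²(2 2 4; -1 -1 2) = Δ·Π!·Σ² = 4/63  (sign +1)
combine: 4πI² = 225·2/35·4/63 = 40/49
take √, sign +1: I = 0.25487487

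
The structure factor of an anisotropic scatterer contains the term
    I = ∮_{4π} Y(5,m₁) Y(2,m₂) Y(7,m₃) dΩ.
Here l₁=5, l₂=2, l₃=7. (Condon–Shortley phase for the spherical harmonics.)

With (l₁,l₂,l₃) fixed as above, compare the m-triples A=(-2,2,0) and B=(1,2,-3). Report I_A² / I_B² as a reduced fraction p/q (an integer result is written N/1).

Shared (l₁,l₂,l₃)=(5,2,7): N and (l;000)² cancel in I_A²/I_B².
A: Δ = 0!·10!·4!/15! = 1/15015; Racah Σ t=0..0: t=0:+1/725760 = 1/725760; ⇒ 3j(5 2 7; -2 2 0)² = 1/429, sgn -1
B: Δ = 0!·10!·4!/15! = 1/15015; Racah Σ t=0..0: t=0:+1/414720 = 1/414720; ⇒ 3j(5 2 7; 1 2 -3)² = 2/143, sgn +1
I_A²/I_B² = (1/429)/(2/143) = 1/6

1/6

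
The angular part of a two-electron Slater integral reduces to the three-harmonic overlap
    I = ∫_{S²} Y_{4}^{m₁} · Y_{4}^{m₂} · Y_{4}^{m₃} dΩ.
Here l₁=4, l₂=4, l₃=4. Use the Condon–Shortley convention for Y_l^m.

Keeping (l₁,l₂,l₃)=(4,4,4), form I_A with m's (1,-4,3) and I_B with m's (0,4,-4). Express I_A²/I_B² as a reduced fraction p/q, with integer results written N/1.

l's match ⇒ only the (l;m) 3-j factors differ between A and B.
A: triangle coeff Δ(4,4,4) = 1/450450; Σ_t [0,0]: t=0:+1/3456 = 1/3456; (3j)²=35/1287 [(4 4 4; 1 -4 3)], sign=-1
B: triangle coeff Δ(4,4,4) = 1/450450; Σ_t [4,4]: t=4:+1/13824 = 1/13824; (3j)²=14/1287 [(4 4 4; 0 4 -4)], sign=+1
I_A²/I_B² = (35/1287)/(14/1287) = 5/2

5/2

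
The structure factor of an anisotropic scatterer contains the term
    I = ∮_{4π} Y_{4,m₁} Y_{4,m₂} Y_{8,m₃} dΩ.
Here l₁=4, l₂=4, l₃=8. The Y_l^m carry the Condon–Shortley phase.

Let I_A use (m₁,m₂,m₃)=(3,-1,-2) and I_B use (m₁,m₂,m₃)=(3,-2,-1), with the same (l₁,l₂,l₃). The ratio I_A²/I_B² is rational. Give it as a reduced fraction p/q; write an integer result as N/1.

Shared (l₁,l₂,l₃)=(4,4,8): N and (l;000)² cancel in I_A²/I_B².
A: Δ = 0!·8!·8!/17! = 1/218790; Racah Σ t=0..0: t=0:+1/3628800 = 1/3628800; ⇒ 3j(4 4 8; 3 -1 -2)² = 8/2431, sgn +1
B: Δ = 0!·8!·8!/17! = 1/218790; Racah Σ t=0..0: t=0:+1/7257600 = 1/7257600; ⇒ 3j(4 4 8; 3 -2 -1)² = 14/12155, sgn -1
I_A²/I_B² = (8/2431)/(14/12155) = 20/7

20/7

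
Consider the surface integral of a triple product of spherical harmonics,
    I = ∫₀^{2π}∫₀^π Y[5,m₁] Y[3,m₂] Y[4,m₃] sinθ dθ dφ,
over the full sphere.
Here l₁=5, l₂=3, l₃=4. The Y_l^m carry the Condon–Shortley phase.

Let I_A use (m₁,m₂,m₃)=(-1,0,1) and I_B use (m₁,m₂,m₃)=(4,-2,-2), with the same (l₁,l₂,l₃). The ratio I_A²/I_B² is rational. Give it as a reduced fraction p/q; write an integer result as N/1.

361/560

Same 5,3,4: normalisation and zero-m 3j drop out of the ratio.
A: Δ: 4! 6! 2! / 13! → 1/180180; sum: t=1:−1/1440 t=2:+1/192 t=3:−1/432 = 19/8640; 3j²(5 3 4; -1 0 1) = Δ·Π!·Σ² = 361/30030  (sign -1)
B: Δ: 4! 6! 2! / 13! → 1/180180; sum: t=0:+1/2880 t=1:−1/8640 = 1/4320; 3j²(5 3 4; 4 -2 -2) = Δ·Π!·Σ² = 8/429  (sign +1)
I_A²/I_B² = (361/30030)/(8/429) = 361/560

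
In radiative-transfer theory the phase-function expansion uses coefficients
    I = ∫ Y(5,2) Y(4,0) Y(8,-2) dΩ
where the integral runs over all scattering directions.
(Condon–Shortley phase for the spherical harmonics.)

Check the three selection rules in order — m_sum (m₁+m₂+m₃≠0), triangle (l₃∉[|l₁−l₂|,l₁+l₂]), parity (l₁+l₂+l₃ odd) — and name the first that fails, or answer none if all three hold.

parity

azimuthal sum: 2 + 0 − 2 = 0  ✓
1 ≤ 8 ≤ 9 (triangle on l)  ✓
L = 5 + 4 + 8 = 17 (odd)  ✗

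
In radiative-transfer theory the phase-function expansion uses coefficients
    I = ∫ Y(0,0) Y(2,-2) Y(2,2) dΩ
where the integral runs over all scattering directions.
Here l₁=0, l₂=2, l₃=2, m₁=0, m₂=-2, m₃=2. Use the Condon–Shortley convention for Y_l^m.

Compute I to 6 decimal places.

Rules hold: Σm=0, L=4 even, 2≤2≤2.
N = 1·5·5 = 25
Δ = 0!·0!·4!/5! = 1/5
Racah Σ t=0..0: t=0:+1/4 = 1/4
⇒ 3j(0 2 2; 0 0 0)² = 1/5, sgn +1
Racah Σ t=0..0: t=0:+1/24 = 1/24
⇒ 3j(0 2 2; 0 -2 2)² = 1/5, sgn +1
4πI² = N·(3j₀)²·(3jₘ)² = 1/1
I = +1·√(1/4π) = 0.28209479

0.282095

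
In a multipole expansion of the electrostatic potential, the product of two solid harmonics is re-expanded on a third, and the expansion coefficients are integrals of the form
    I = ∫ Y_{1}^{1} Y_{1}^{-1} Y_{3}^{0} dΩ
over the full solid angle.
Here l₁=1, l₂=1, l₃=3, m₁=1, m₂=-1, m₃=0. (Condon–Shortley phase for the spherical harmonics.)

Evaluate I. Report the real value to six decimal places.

triangle: need 0≤l₃≤2, have 3; I=0

0.000000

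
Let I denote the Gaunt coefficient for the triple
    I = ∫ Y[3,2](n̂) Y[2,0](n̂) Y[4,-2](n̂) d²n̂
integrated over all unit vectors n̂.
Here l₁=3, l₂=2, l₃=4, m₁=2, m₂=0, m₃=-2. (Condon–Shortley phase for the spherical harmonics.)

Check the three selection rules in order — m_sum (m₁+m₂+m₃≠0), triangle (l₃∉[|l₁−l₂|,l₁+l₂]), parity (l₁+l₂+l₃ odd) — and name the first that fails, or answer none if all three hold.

Σmᵢ = 0  ✓
l₃∈[|l₁−l₂|,l₁+l₂]=[1,5], have l₃=4  ✓
Σlᵢ = 9 ⇒ odd  ✗

parity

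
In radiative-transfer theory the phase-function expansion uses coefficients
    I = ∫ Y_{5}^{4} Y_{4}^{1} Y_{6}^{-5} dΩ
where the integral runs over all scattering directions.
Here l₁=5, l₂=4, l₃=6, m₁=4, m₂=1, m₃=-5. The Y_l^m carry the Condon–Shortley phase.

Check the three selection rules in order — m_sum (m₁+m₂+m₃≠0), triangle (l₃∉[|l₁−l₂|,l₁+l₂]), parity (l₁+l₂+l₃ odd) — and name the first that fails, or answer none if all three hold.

parity

m₁+m₂+m₃ = 4 + 1 − 5 = 0  ✓
triangle: |5−4|=1 ≤ l₃=6 ≤ 5+4=9  ✓
parity: l₁+l₂+l₃ = 15 is odd  ✗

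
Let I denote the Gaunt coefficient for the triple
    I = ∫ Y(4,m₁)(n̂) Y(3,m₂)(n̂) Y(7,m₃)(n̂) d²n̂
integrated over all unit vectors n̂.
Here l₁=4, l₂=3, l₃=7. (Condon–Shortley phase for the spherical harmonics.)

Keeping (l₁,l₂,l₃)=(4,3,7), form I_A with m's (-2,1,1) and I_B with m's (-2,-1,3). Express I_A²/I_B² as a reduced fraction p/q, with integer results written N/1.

1/3

Same 4,3,7: normalisation and zero-m 3j drop out of the ratio.
A: Δ: 0! 8! 6! / 15! → 1/45045; sum: t=0:+1/69120 = 1/69120; 3j²(4 3 7; -2 1 1) = Δ·Π!·Σ² = 4/429  (sign +1)
B: Δ: 0! 8! 6! / 15! → 1/45045; sum: t=0:+1/69120 = 1/69120; 3j²(4 3 7; -2 -1 3) = Δ·Π!·Σ² = 4/143  (sign +1)
I_A²/I_B² = (4/429)/(4/143) = 1/3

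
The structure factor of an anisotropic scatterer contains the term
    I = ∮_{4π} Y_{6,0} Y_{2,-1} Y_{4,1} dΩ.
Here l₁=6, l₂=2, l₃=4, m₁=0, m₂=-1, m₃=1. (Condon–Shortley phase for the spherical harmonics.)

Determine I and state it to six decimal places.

0.174223

Rules hold: Σm=0, L=12 even, 4≤4≤8.
N = 13·5·9 = 585
Δ = 4!·8!·0!/13! = 1/6435
Racah Σ t=2..2: t=2:+1/2304 = 1/2304
⇒ 3j(6 2 4; 0 0 0)² = 5/143, sgn +1
Racah Σ t=1..1: t=1:−1/4320 = -1/4320
⇒ 3j(6 2 4; 0 -1 1)² = 8/429, sgn +1
4πI² = N·(3j₀)²·(3jₘ)² = 600/1573
I = +1·√(0.381437/4π) = 0.17422334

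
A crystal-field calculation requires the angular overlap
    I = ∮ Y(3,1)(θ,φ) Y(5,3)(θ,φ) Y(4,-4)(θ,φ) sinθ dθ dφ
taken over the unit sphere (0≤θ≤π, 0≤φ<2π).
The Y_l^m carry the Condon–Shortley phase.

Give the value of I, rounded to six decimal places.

m-sum 0 ✓  L=12 even ✓  2≤4≤8 ✓
Π(2lᵢ+1) = 7×11×9 = 693
triangle coeff Δ(3,5,4) = 1/180180
Σ_t [1,3]: t=1:−1/576 t=2:+1/144 t=3:−1/576 = 1/288
(3j)²=20/1001 [(3 5 4; 0 0 0)], sign=+1
Σ_t [2,2]: t=2:+1/5760 = 1/5760
(3j)²=56/2145 [(3 5 4; 1 3 -4)], sign=+1
⇒ 4πI² = 672/1859
I = (+1)√(672/1859/(4π)) = 0.16960553

0.169606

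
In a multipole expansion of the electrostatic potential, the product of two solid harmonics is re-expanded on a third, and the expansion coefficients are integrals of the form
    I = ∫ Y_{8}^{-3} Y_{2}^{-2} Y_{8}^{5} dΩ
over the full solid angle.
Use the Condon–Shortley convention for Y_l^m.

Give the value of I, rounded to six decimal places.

0.151411

Checks pass: Σm=0; 18 even; l₃=8∈[6,10].
(2·8+1)(2·2+1)(2·8+1) = 1445
Δ: 2! 14! 2! / 19! → 1/348840
sum: t=0:+1/116121600 t=1:−1/25401600 t=2:+1/116121600 = -1/45158400
3j²(8 2 8; 0 0 0) = Δ·Π!·Σ² = 24/1615  (sign -1)
sum: t=0:+1/958003200 = 1/958003200
3j²(8 2 8; -3 -2 5) = Δ·Π!·Σ² = 13/969  (sign -1)
combine: 4πI² = 1445·24/1615·13/969 = 104/361
take √, sign +1: I = 0.15141125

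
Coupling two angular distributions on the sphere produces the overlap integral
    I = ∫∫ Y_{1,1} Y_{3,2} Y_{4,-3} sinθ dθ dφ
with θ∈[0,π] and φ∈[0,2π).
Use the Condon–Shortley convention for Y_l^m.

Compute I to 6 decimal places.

-0.282095

Rules hold: Σm=0, L=8 even, 2≤4≤4.
N = 3·7·9 = 189
Δ = 0!·2!·6!/9! = 1/252
Racah Σ t=0..0: t=0:+1/36 = 1/36
⇒ 3j(1 3 4; 0 0 0)² = 4/63, sgn +1
Racah Σ t=0..0: t=0:+1/240 = 1/240
⇒ 3j(1 3 4; 1 2 -3)² = 1/12, sgn -1
4πI² = N·(3j₀)²·(3jₘ)² = 1/1
I = -1·√(1/4π) = -0.28209479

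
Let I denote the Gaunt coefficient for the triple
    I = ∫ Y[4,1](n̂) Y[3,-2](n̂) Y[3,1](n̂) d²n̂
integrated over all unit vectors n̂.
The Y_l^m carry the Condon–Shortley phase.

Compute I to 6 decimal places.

0.145070

m-sum 0 ✓  L=10 even ✓  1≤3≤7 ✓
Π(2lᵢ+1) = 9×7×7 = 441
triangle coeff Δ(4,3,3) = 1/34650
Σ_t [1,3]: t=1:−1/72 t=2:+1/16 t=3:−1/72 = 5/144
(3j)²=2/77 [(4 3 3; 0 0 0)], sign=-1
Σ_t [0,1]: t=0:+1/144 t=1:−1/48 = -1/72
(3j)²=16/693 [(4 3 3; 1 -2 1)], sign=-1
⇒ 4πI² = 32/121
I = (+1)√(32/121/(4π)) = 0.14506992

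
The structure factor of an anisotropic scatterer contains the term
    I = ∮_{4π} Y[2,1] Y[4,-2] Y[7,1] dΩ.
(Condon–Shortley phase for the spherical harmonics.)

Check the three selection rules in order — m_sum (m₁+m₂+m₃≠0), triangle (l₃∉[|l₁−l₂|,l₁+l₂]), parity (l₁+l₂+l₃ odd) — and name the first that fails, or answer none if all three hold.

triangle

Σmᵢ = 0  ✓
l₃∈[|l₁−l₂|,l₁+l₂]=[2,6], have l₃=7  ✗
Σlᵢ = 13 ⇒ odd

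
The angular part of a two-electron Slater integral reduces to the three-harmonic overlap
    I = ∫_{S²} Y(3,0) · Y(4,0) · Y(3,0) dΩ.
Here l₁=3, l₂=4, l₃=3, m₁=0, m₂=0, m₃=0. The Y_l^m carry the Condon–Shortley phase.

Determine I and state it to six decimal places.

Checks pass: Σm=0; 10 even; l₃=3∈[1,7].
(2·3+1)(2·4+1)(2·3+1) = 441
Δ: 4! 2! 4! / 11! → 1/34650
sum: t=1:−1/72 t=2:+1/16 t=3:−1/72 = 5/144
3j²(3 4 3; 0 0 0) = Δ·Π!·Σ² = 2/77  (sign -1)
(m-triple is (0,0,0) — same symbol as above.)
combine: 4πI² = 441·2/77·2/77 = 36/121
take √, sign +1: I = 0.15386989

0.153870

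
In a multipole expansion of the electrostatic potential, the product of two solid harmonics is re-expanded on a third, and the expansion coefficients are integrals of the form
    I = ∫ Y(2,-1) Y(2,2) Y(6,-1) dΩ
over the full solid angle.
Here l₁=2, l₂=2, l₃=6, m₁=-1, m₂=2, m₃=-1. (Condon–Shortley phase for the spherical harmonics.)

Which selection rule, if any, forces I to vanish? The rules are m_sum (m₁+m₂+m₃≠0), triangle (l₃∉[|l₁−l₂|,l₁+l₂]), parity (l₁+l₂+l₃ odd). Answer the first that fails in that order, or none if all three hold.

azimuthal sum: -1 + 2 − 1 = 0  ✓
0 ≤ 6 ≤ 4 (triangle on l)  ✗
L = 2 + 2 + 6 = 10 (even)

triangle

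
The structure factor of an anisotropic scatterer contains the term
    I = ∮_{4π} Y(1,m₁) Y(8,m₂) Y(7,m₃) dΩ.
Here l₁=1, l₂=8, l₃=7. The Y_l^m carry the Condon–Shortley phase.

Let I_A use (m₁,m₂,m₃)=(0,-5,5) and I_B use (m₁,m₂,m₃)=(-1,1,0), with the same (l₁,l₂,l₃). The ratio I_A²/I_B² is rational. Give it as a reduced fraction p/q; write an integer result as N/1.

Same 1,8,7: normalisation and zero-m 3j drop out of the ratio.
A: Δ: 2! 0! 14! / 17! → 1/2040; sum: t=1:−1/958003200 = -1/958003200; 3j²(1 8 7; 0 -5 5) = Δ·Π!·Σ² = 13/680  (sign -1)
B: Δ: 2! 0! 14! / 17! → 1/2040; sum: t=2:+1/50803200 = 1/50803200; 3j²(1 8 7; -1 1 0) = Δ·Π!·Σ² = 3/170  (sign -1)
I_A²/I_B² = (13/680)/(3/170) = 13/12

13/12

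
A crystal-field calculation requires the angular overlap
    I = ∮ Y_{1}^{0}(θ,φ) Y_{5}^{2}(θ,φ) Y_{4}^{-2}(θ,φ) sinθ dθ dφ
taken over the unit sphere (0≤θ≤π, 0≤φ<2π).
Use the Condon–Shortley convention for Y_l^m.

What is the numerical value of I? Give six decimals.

Rules hold: Σm=0, L=10 even, 4≤4≤6.
N = 3·11·9 = 297
Δ = 2!·0!·8!/11! = 1/495
Racah Σ t=1..1: t=1:−1/576 = -1/576
⇒ 3j(1 5 4; 0 0 0)² = 5/99, sgn -1
Racah Σ t=1..1: t=1:−1/1440 = -1/1440
⇒ 3j(1 5 4; 0 2 -2)² = 7/165, sgn -1
4πI² = N·(3j₀)²·(3jₘ)² = 7/11
I = +1·√(0.636364/4π) = 0.22503380

0.225034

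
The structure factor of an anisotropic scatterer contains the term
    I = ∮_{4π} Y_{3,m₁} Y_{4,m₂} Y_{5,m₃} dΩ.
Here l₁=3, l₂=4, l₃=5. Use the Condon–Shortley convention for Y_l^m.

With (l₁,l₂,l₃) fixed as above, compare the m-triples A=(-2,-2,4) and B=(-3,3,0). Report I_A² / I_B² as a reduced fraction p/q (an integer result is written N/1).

l's match ⇒ only the (l;m) 3-j factors differ between A and B.
A: triangle coeff Δ(3,4,5) = 1/180180; Σ_t [1,2]: t=1:−1/2880 t=2:+1/8640 = -1/4320; (3j)²=8/429 [(3 4 5; -2 -2 4)], sign=+1
B: triangle coeff Δ(3,4,5) = 1/180180; Σ_t [2,2]: t=2:+1/5760 = 1/5760; (3j)²=5/572 [(3 4 5; -3 3 0)], sign=-1
I_A²/I_B² = (8/429)/(5/572) = 32/15

32/15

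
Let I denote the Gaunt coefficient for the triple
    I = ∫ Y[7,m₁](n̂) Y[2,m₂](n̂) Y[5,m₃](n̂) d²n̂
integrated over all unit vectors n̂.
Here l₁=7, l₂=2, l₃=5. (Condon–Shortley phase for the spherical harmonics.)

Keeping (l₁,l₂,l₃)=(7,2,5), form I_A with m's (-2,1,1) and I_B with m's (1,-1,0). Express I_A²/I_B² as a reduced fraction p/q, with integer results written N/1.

5/4

Same 7,2,5: normalisation and zero-m 3j drop out of the ratio.
A: Δ: 4! 10! 0! / 15! → 1/15015; sum: t=3:−1/103680 = -1/103680; 3j²(7 2 5; -2 1 1) = Δ·Π!·Σ² = 4/143  (sign -1)
B: Δ: 4! 10! 0! / 15! → 1/15015; sum: t=1:−1/86400 = -1/86400; 3j²(7 2 5; 1 -1 0) = Δ·Π!·Σ² = 16/715  (sign +1)
I_A²/I_B² = (4/143)/(16/715) = 5/4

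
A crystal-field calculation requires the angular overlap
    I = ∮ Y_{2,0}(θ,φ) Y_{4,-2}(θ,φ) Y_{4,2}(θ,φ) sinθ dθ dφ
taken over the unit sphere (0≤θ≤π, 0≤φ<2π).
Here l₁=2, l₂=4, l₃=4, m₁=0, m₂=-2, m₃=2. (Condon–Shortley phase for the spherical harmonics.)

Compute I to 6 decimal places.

0.065536

m-sum 0 ✓  L=10 even ✓  2≤4≤6 ✓
Π(2lᵢ+1) = 5×9×9 = 405
triangle coeff Δ(2,4,4) = 1/13860
Σ_t [0,2]: t=0:+1/192 t=1:−1/36 t=2:+1/192 = -5/288
(3j)²=20/693 [(2 4 4; 0 0 0)], sign=-1
Σ_t [0,2]: t=0:+1/192 t=1:−1/120 t=2:+1/2880 = -1/360
(3j)²=16/3465 [(2 4 4; 0 -2 2)], sign=-1
⇒ 4πI² = 320/5929
I = (+1)√(320/5929/(4π)) = 0.06553591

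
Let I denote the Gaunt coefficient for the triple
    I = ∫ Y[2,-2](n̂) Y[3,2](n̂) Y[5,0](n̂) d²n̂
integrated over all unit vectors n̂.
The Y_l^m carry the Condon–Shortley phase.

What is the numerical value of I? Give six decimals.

Checks pass: Σm=0; 10 even; l₃=5∈[1,5].
(2·2+1)(2·3+1)(2·5+1) = 385
Δ: 0! 4! 6! / 11! → 1/2310
sum: t=0:+1/144 = 1/144
3j²(2 3 5; 0 0 0) = Δ·Π!·Σ² = 10/231  (sign -1)
sum: t=0:+1/2880 = 1/2880
3j²(2 3 5; -2 2 0) = Δ·Π!·Σ² = 1/462  (sign -1)
combine: 4πI² = 385·10/231·1/462 = 25/693
take √, sign +1: I = 0.05357948

0.053579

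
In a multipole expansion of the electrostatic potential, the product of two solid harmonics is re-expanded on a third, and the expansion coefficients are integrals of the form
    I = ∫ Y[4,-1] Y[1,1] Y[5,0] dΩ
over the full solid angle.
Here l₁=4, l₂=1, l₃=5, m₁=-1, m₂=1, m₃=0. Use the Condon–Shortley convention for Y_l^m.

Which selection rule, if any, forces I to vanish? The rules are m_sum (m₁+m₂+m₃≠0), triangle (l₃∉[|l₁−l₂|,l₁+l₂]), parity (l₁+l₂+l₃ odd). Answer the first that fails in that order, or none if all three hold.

none

m₁+m₂+m₃ = -1 + 1 + 0 = 0  ✓
triangle: |4−1|=3 ≤ l₃=5 ≤ 4+1=5  ✓
parity: l₁+l₂+l₃ = 10 is even  ✓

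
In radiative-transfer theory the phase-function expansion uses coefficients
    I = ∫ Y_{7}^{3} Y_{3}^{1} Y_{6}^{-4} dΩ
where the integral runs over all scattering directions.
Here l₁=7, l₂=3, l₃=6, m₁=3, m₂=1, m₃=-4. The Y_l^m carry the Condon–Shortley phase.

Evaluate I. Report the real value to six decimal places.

Checks pass: Σm=0; 16 even; l₃=6∈[4,10].
(2·7+1)(2·3+1)(2·6+1) = 1365
Δ: 4! 10! 2! / 17! → 1/2042040
sum: t=1:−1/207360 t=2:+1/57600 t=3:−1/207360 = 1/129600
3j²(7 3 6; 0 0 0) = Δ·Π!·Σ² = 168/12155  (sign +1)
sum: t=2:+1/645120 t=3:−1/2177280 t=4:+1/174182400 = 191/174182400
3j²(7 3 6; 3 1 -4) = Δ·Π!·Σ² = 36481/2042040  (sign +1)
combine: 4πI² = 1365·168/12155·36481/2042040 = 766101/2272985
take √, sign +1: I = 0.16377205

0.163772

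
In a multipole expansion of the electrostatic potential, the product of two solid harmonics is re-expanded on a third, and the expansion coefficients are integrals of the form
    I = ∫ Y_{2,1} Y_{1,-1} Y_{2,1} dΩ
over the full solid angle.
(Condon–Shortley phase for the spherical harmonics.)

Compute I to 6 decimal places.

0.000000

1 − 1 + 1 = 1 ≠ 0: azimuthal integral kills it; I = 0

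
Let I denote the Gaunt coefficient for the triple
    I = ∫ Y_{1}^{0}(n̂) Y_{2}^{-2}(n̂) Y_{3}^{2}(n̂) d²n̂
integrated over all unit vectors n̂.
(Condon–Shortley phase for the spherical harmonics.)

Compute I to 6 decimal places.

Rules hold: Σm=0, L=6 even, 1≤3≤3.
N = 3·5·7 = 105
Δ = 0!·2!·4!/7! = 1/105
Racah Σ t=0..0: t=0:+1/4 = 1/4
⇒ 3j(1 2 3; 0 0 0)² = 3/35, sgn -1
Racah Σ t=0..0: t=0:+1/24 = 1/24
⇒ 3j(1 2 3; 0 -2 2)² = 1/21, sgn -1
4πI² = N·(3j₀)²·(3jₘ)² = 3/7
I = +1·√(0.428571/4π) = 0.18467439

0.184674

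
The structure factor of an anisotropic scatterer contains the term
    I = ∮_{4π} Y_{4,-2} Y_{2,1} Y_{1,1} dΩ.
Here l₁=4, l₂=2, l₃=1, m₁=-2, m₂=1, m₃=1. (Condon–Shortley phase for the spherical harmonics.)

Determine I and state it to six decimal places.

0.000000

l₃=1 ∉ [2,6] — triangle fails ⇒ I = 0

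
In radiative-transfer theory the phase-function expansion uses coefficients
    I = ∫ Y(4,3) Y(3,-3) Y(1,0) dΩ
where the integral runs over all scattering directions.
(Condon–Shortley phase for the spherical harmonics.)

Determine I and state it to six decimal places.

Checks pass: Σm=0; 8 even; l₃=1∈[1,7].
(2·4+1)(2·3+1)(2·1+1) = 189
Δ: 6! 2! 0! / 9! → 1/252
sum: t=3:−1/36 = -1/36
3j²(4 3 1; 0 0 0) = Δ·Π!·Σ² = 4/63  (sign +1)
sum: t=0:+1/720 = 1/720
3j²(4 3 1; 3 -3 0) = Δ·Π!·Σ² = 1/36  (sign -1)
combine: 4πI² = 189·4/63·1/36 = 1/3
take √, sign -1: I = -0.16286750

-0.162868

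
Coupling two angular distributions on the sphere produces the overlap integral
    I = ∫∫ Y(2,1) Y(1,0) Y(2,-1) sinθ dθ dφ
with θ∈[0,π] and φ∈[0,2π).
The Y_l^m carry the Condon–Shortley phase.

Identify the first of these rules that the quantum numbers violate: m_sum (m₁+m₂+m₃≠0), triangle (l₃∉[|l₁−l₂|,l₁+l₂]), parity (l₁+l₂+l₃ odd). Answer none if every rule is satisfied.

parity

m₁+m₂+m₃ = 1 + 0 − 1 = 0  ✓
triangle: |2−1|=1 ≤ l₃=2 ≤ 2+1=3  ✓
parity: l₁+l₂+l₃ = 5 is odd  ✗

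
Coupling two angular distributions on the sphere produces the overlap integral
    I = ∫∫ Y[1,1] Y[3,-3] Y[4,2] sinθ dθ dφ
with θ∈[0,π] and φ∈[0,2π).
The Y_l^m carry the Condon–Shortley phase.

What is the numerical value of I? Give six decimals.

Rules hold: Σm=0, L=8 even, 2≤4≤4.
N = 3·7·9 = 189
Δ = 0!·2!·6!/9! = 1/252
Racah Σ t=0..0: t=0:+1/36 = 1/36
⇒ 3j(1 3 4; 0 0 0)² = 4/63, sgn +1
Racah Σ t=0..0: t=0:+1/1440 = 1/1440
⇒ 3j(1 3 4; 1 -3 2)² = 1/252, sgn +1
4πI² = N·(3j₀)²·(3jₘ)² = 1/21
I = +1·√(0.047619/4π) = 0.06155813

0.061558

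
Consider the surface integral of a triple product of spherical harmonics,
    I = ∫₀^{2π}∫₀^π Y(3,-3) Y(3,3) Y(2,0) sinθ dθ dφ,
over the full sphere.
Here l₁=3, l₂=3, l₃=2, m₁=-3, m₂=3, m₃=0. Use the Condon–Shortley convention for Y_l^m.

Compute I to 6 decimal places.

0.210261

Checks pass: Σm=0; 8 even; l₃=2∈[0,6].
(2·3+1)(2·3+1)(2·2+1) = 245
Δ: 4! 2! 2! / 9! → 1/3780
sum: t=1:−1/24 t=2:+1/4 t=3:−1/24 = 1/6
3j²(3 3 2; 0 0 0) = Δ·Π!·Σ² = 4/105  (sign +1)
sum: t=4:+1/96 = 1/96
3j²(3 3 2; -3 3 0) = Δ·Π!·Σ² = 5/84  (sign +1)
combine: 4πI² = 245·4/105·5/84 = 5/9
take √, sign +1: I = 0.21026104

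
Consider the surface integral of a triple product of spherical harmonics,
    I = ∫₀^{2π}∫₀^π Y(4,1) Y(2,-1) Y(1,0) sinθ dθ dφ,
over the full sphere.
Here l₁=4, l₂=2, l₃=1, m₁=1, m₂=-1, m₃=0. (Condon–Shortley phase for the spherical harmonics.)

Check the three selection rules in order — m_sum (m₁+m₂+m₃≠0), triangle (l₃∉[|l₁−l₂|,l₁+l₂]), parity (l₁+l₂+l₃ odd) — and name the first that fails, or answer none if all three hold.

triangle

azimuthal sum: 1 − 1 + 0 = 0  ✓
2 ≤ 1 ≤ 6 (triangle on l)  ✗
L = 4 + 2 + 1 = 7 (odd)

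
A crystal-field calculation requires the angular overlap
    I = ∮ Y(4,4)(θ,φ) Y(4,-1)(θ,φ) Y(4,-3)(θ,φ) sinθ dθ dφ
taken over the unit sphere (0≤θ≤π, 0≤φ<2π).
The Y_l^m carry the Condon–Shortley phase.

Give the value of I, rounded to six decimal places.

Rules hold: Σm=0, L=12 even, 0≤4≤8.
N = 9·9·9 = 729
Δ = 4!·4!·4!/13! = 1/450450
Racah Σ t=0..4: t=0:+1/13824 t=1:−1/216 t=2:+1/64 t=3:−1/216 t=4:+1/13824 = 5/768
⇒ 3j(4 4 4; 0 0 0)² = 18/1001, sgn +1
Racah Σ t=0..0: t=0:+1/3456 = 1/3456
⇒ 3j(4 4 4; 4 -1 -3)² = 35/1287, sgn -1
4πI² = N·(3j₀)²·(3jₘ)² = 7290/20449
I = -1·√(0.356497/4π) = -0.16843130

-0.168431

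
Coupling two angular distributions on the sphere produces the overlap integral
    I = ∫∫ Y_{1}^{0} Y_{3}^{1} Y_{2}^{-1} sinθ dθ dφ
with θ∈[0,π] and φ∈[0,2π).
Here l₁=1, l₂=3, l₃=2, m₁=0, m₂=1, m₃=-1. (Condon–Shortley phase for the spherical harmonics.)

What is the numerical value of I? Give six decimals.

Checks pass: Σm=0; 6 even; l₃=2∈[2,4].
(2·1+1)(2·3+1)(2·2+1) = 105
Δ: 2! 0! 4! / 7! → 1/105
sum: t=1:−1/4 = -1/4
3j²(1 3 2; 0 0 0) = Δ·Π!·Σ² = 3/35  (sign -1)
sum: t=1:−1/6 = -1/6
3j²(1 3 2; 0 1 -1) = Δ·Π!·Σ² = 8/105  (sign +1)
combine: 4πI² = 105·3/35·8/105 = 24/35
take √, sign -1: I = -0.23359668

-0.233597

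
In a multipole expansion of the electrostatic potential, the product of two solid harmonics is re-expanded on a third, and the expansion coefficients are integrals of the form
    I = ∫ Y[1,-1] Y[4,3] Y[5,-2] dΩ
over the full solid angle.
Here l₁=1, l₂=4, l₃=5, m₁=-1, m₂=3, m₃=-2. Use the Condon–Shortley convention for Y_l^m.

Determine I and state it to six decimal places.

Checks pass: Σm=0; 10 even; l₃=5∈[3,5].
(2·1+1)(2·4+1)(2·5+1) = 297
Δ: 0! 2! 8! / 11! → 1/495
sum: t=0:+1/576 = 1/576
3j²(1 4 5; 0 0 0) = Δ·Π!·Σ² = 5/99  (sign -1)
sum: t=0:+1/10080 = 1/10080
3j²(1 4 5; -1 3 -2) = Δ·Π!·Σ² = 1/165  (sign -1)
combine: 4πI² = 297·5/99·1/165 = 1/11
take √, sign +1: I = 0.08505478

0.085055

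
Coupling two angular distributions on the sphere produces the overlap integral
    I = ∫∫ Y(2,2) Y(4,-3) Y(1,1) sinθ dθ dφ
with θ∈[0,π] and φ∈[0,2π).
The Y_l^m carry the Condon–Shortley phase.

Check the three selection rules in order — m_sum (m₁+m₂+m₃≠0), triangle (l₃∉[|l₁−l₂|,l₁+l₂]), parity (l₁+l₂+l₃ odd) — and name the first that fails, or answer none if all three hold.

triangle

m₁+m₂+m₃ = 2 − 3 + 1 = 0  ✓
triangle: |2−4|=2 ≤ l₃=1 ≤ 2+4=6  ✗
parity: l₁+l₂+l₃ = 7 is odd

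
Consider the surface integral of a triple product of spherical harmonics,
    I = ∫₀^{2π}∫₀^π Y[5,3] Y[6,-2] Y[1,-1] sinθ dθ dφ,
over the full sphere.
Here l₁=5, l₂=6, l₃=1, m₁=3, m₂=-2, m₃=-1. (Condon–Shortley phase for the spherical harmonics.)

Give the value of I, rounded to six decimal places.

m-sum 0 ✓  L=12 even ✓  1≤1≤11 ✓
Π(2lᵢ+1) = 11×13×3 = 429
triangle coeff Δ(5,6,1) = 1/858
Σ_t [5,5]: t=5:−1/14400 = -1/14400
(3j)²=6/143 [(5 6 1; 0 0 0)], sign=+1
Σ_t [2,2]: t=2:+1/161280 = 1/161280
(3j)²=1/143 [(5 6 1; 3 -2 -1)], sign=+1
⇒ 4πI² = 18/143
I = (+1)√(18/143/(4π)) = 0.10008369

0.100084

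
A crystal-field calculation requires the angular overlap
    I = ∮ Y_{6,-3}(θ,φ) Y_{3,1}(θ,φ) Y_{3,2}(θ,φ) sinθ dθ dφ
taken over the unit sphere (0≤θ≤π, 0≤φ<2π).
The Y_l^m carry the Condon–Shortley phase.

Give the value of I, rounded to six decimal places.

-0.230476

Checks pass: Σm=0; 12 even; l₃=3∈[3,9].
(2·6+1)(2·3+1)(2·3+1) = 637
Δ: 6! 6! 0! / 13! → 1/12012
sum: t=3:−1/1296 = -1/1296
3j²(6 3 3; 0 0 0) = Δ·Π!·Σ² = 100/3003  (sign +1)
sum: t=4:+1/5760 = 1/5760
3j²(6 3 3; -3 1 2) = Δ·Π!·Σ² = 9/286  (sign -1)
combine: 4πI² = 637·100/3003·9/286 = 1050/1573
take √, sign -1: I = -0.23047581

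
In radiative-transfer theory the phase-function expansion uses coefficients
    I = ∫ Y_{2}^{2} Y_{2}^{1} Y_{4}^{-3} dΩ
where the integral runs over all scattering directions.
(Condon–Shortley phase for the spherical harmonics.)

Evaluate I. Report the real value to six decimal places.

-0.238414

m-sum 0 ✓  L=8 even ✓  0≤4≤4 ✓
Π(2lᵢ+1) = 5×5×9 = 225
triangle coeff Δ(2,2,4) = 1/630
Σ_t [0,0]: t=0:+1/16 = 1/16
(3j)²=2/35 [(2 2 4; 0 0 0)], sign=+1
Σ_t [0,0]: t=0:+1/144 = 1/144
(3j)²=1/18 [(2 2 4; 2 1 -3)], sign=-1
⇒ 4πI² = 5/7
I = (-1)√(5/7/(4π)) = -0.23841361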